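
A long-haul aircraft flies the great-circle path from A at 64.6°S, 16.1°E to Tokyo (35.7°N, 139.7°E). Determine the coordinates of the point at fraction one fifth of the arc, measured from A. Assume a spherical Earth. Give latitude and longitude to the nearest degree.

≈ 58°S, 73°E

Write both endpoints as unit vectors p₁, p₂ with components (cos φ cos λ, cos φ sin λ, sin φ).
The central angle between the endpoints is δ = arccos(p₁·p₂) ≈ 2.374 rad (136.0°).
Interpolate at f = 1/5 with slerp weights a = sin((1−f)δ)/sin δ ≈ 1.364, b = sin(fδ)/sin δ ≈ 0.659.
p = a·p₁ + b·p₂ ≈ (0.154, 0.508, -0.847); φ = arcsin(p_z) ≈ -57.93°, λ = atan2(p_y, p_x) ≈ 73.15°.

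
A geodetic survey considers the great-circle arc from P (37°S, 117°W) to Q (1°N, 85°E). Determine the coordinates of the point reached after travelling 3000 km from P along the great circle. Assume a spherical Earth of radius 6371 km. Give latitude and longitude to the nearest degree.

Convert each endpoint to a unit vector on the sphere (x = cos φ cos λ, y = cos φ sin λ, z = sin φ).
The central angle between the endpoints is δ = arccos(p₁·p₂) ≈ 2.420 rad (138.7°). The total great-circle distance is δ·R ≈ 2.420 × 6371 ≈ 15419 km, so the target fraction is f = 3000/15419 ≈ 0.195.
Interpolate at f ≈ 0.195 with slerp weights a = sin((1−f)δ)/sin δ ≈ 1.407, b = sin(fδ)/sin δ ≈ 0.687.
p = a·p₁ + b·p₂ ≈ (-0.450, -0.317, -0.835); φ = arcsin(p_z) ≈ -56.59°, λ = atan2(p_y, p_x) ≈ -144.86°.

≈ (57°S, 145°W)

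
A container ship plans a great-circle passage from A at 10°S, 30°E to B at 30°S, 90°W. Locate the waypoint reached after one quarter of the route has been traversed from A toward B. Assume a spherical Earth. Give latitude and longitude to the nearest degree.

≈ 25°S, 6°E

Write both endpoints as unit vectors p₁, p₂ with components (cos φ cos λ, cos φ sin λ, sin φ).
The central angle between the endpoints is δ = arccos(p₁·p₂) ≈ 1.917 rad (109.9°).
Interpolate at f = 1/4 with slerp weights a = sin((1−f)δ)/sin δ ≈ 1.054, b = sin(fδ)/sin δ ≈ 0.490.
p = a·p₁ + b·p₂ ≈ (0.899, 0.094, -0.428); φ = arcsin(p_z) ≈ -25.35°, λ = atan2(p_y, p_x) ≈ 5.99°.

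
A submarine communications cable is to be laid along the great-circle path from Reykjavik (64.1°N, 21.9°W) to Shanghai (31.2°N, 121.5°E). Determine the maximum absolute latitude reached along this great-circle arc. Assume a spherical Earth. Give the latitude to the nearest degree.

The great circle lies in the plane with unit normal n̂ = (p₁ × p₂)/|p₁ × p₂|.
Here n̂_z ≈ +0.226; the vertex latitude is φ_max = arccos|n̂_z| ≈ 76.9°.

≈ 77°N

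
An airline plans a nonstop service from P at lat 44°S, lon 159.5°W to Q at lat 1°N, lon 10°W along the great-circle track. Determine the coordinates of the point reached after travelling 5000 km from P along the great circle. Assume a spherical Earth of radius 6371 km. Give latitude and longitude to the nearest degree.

Convert each endpoint to a unit vector on the sphere (x = cos φ cos λ, y = cos φ sin λ, z = sin φ).
The central angle between the endpoints is δ = arccos(p₁·p₂) ≈ 2.255 rad (129.2°). The total great-circle distance is δ·R ≈ 2.255 × 6371 ≈ 14365 km, so the target fraction is f = 5000/14365 ≈ 0.348.
Interpolate at f ≈ 0.348 with slerp weights a = sin((1−f)δ)/sin δ ≈ 1.284, b = sin(fδ)/sin δ ≈ 0.912.
p = a·p₁ + b·p₂ ≈ (0.033, -0.482, -0.876); φ = arcsin(p_z) ≈ -61.13°, λ = atan2(p_y, p_x) ≈ -86.09°.

≈ lat 61°S, lon 86°W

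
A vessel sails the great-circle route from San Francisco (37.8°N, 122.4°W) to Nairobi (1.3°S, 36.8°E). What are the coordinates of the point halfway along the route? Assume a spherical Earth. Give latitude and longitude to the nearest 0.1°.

Write both endpoints as unit vectors p₁, p₂ with components (cos φ cos λ, cos φ sin λ, sin φ).
The central angle between the endpoints is δ = arccos(p₁·p₂) ≈ 2.422 rad (138.8°).
Interpolate at f = 1/2 with slerp weights a = sin((1−f)δ)/sin δ ≈ 1.421, b = sin(fδ)/sin δ ≈ 1.421.
p = a·p₁ + b·p₂ ≈ (0.536, -0.097, 0.839); φ = arcsin(p_z) ≈ 57.00°, λ = atan2(p_y, p_x) ≈ -10.26°.

≈ 57.0°N, 10.3°W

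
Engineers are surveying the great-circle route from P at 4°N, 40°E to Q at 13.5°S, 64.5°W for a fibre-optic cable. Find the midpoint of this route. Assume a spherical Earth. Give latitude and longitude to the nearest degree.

≈ 8°S, 11°W

The haversine formula gives a central angle δ ≈ 1.833 rad (105.0°) between the endpoints.
Interpolate at f = 1/2 with slerp weights a = sin((1−f)δ)/sin δ ≈ 0.822, b = sin(fδ)/sin δ ≈ 0.822.
p = a·p₁ + b·p₂ ≈ (0.972, -0.194, -0.134); φ = arcsin(p_z) ≈ -7.73°, λ = atan2(p_y, p_x) ≈ -11.30°.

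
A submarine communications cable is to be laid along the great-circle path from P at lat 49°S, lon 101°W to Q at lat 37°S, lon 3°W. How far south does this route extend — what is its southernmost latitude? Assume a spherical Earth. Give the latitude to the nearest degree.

The great circle lies in the plane with unit normal n̂ = (p₁ × p₂)/|p₁ × p₂|.
Here n̂_z ≈ +0.561; the vertex latitude is φ_max = arccos|n̂_z| ≈ 55.9°.
Check via Clairaut: cos φ_max = |cos φ₁| · sin C = cos(49.0°)·sin(121.2°) ≈ 0.561, again giving ≈ 55.9°.

≈ 56°S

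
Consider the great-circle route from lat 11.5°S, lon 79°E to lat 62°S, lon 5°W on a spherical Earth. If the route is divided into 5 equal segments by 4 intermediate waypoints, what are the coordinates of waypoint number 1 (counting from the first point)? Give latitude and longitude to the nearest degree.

The haversine formula gives a central angle δ ≈ 1.345 rad (77.0°) between the endpoints.
Interpolate at f = 1/5 with slerp weights a = sin((1−f)δ)/sin δ ≈ 0.903, b = sin(fδ)/sin δ ≈ 0.273.
p = a·p₁ + b·p₂ ≈ (0.296, 0.857, -0.421); φ = arcsin(p_z) ≈ -24.88°, λ = atan2(p_y, p_x) ≈ 70.93°.

≈ lat 25°S, lon 71°E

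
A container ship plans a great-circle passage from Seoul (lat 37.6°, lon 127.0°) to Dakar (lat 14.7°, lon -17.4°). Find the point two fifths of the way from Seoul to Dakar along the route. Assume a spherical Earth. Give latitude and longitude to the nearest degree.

≈ lat 60°, lon 60°

From cos δ = sin φ₁ sin φ₂ + cos φ₁ cos φ₂ cos Δλ, the central angle is δ ≈ 2.058 rad (117.9°).
Interpolate at f = 2/5 with slerp weights a = sin((1−f)δ)/sin δ ≈ 1.069, b = sin(fδ)/sin δ ≈ 0.830.
p = a·p₁ + b·p₂ ≈ (0.257, 0.436, 0.863); φ = arcsin(p_z) ≈ 59.61°, λ = atan2(p_y, p_x) ≈ 59.52°.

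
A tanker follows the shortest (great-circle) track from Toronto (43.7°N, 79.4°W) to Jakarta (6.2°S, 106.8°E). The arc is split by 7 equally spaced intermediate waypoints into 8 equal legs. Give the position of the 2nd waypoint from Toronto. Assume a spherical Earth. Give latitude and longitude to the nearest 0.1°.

The haversine formula gives a central angle δ ≈ 2.480 rad (142.1°) between the endpoints.
Interpolate at f = 2/8 with slerp weights a = sin((1−f)δ)/sin δ ≈ 1.560, b = sin(fδ)/sin δ ≈ 0.946.
p = a·p₁ + b·p₂ ≈ (-0.064, -0.208, 0.976); φ = arcsin(p_z) ≈ 77.40°, λ = atan2(p_y, p_x) ≈ -107.15°.

≈ 77.4°N, 107.1°W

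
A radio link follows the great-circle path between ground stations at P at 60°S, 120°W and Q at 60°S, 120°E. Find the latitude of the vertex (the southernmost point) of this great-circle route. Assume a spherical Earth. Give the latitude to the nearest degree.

≈ 74°S

The great circle lies in the plane with unit normal n̂ = (p₁ × p₂)/|p₁ × p₂|.
Here n̂_z ≈ -0.277; the vertex latitude is φ_max = arccos|n̂_z| ≈ 73.9°.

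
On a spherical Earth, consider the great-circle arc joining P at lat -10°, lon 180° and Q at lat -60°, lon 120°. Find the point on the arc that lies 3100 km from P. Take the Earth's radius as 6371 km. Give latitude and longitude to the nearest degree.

≈ lat -34°, lon 165°

Convert each endpoint to a unit vector on the sphere (x = cos φ cos λ, y = cos φ sin λ, z = sin φ).
The central angle between the endpoints is δ = arccos(p₁·p₂) ≈ 1.163 rad (66.6°). The total great-circle distance is δ·R ≈ 1.163 × 6371 ≈ 7409 km, so the target fraction is f = 3100/7409 ≈ 0.418.
Interpolate at f ≈ 0.418 with slerp weights a = sin((1−f)δ)/sin δ ≈ 0.682, b = sin(fδ)/sin δ ≈ 0.509.
p = a·p₁ + b·p₂ ≈ (-0.799, 0.221, -0.560); φ = arcsin(p_z) ≈ -34.02°, λ = atan2(p_y, p_x) ≈ 164.57°.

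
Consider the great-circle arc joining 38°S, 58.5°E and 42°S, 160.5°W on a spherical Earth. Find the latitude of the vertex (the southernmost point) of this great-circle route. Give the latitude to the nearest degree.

The great circle lies in the plane with unit normal n̂ = (p₁ × p₂)/|p₁ × p₂|.
Here n̂_z ≈ +0.369; the vertex latitude is φ_max = arccos|n̂_z| ≈ 68.4°.
Check via Clairaut: cos φ_max = |cos φ₁| · sin C = cos(38.0°)·sin(152.1°) ≈ 0.369, again giving ≈ 68.4°.

≈ 68°S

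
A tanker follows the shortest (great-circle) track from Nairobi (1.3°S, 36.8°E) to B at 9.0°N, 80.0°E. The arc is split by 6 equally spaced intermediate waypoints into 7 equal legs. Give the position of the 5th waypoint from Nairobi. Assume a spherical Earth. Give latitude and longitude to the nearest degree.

≈ 6°N, 68°E

The haversine formula gives a central angle δ ≈ 0.772 rad (44.3°) between the endpoints.
Interpolate at f = 5/7 with slerp weights a = sin((1−f)δ)/sin δ ≈ 0.314, b = sin(fδ)/sin δ ≈ 0.751.
p = a·p₁ + b·p₂ ≈ (0.380, 0.918, 0.110); φ = arcsin(p_z) ≈ 6.34°, λ = atan2(p_y, p_x) ≈ 67.53°.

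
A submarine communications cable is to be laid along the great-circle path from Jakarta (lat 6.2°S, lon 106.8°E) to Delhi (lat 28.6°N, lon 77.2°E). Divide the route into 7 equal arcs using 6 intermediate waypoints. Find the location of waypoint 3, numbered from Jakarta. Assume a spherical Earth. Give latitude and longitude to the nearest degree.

≈ lat 9°N, lon 95°E

Write both endpoints as unit vectors p₁, p₂ with components (cos φ cos λ, cos φ sin λ, sin φ).
The central angle between the endpoints is δ = arccos(p₁·p₂) ≈ 0.785 rad (45.0°).
Interpolate at f = 3/7 with slerp weights a = sin((1−f)δ)/sin δ ≈ 0.614, b = sin(fδ)/sin δ ≈ 0.467.
p = a·p₁ + b·p₂ ≈ (-0.085, 0.984, 0.157); φ = arcsin(p_z) ≈ 9.05°, λ = atan2(p_y, p_x) ≈ 94.96°.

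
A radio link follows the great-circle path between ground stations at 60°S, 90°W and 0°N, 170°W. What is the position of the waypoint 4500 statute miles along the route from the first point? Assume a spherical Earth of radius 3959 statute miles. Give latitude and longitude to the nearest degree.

From cos δ = sin φ₁ sin φ₂ + cos φ₁ cos φ₂ cos Δλ, the central angle is δ ≈ 1.484 rad (85.0°). The total great-circle distance is δ·R ≈ 1.484 × 3959 ≈ 5875 mi, so the target fraction is f = 4500/5875 ≈ 0.766.
Interpolate at f ≈ 0.766 with slerp weights a = sin((1−f)δ)/sin δ ≈ 0.342, b = sin(fδ)/sin δ ≈ 0.911.
p = a·p₁ + b·p₂ ≈ (-0.897, -0.329, -0.296); φ = arcsin(p_z) ≈ -17.21°, λ = atan2(p_y, p_x) ≈ -159.86°.

≈ 17°S, 160°W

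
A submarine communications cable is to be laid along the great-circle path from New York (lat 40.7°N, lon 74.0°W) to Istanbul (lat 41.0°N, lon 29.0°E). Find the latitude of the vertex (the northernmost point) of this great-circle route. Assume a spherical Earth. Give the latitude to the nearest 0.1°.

The great circle lies in the plane with unit normal n̂ = (p₁ × p₂)/|p₁ × p₂|.
Here n̂_z ≈ +0.584; the vertex latitude is φ_max = arccos|n̂_z| ≈ 54.2°.

≈ 54.2°N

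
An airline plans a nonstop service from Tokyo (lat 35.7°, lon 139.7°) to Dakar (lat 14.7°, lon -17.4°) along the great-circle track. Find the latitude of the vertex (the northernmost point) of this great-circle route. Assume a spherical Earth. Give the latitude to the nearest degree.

≈ 68°

The great circle lies in the plane with unit normal n̂ = (p₁ × p₂)/|p₁ × p₂|.
Here n̂_z ≈ -0.374; the vertex latitude is φ_max = arccos|n̂_z| ≈ 68.1°.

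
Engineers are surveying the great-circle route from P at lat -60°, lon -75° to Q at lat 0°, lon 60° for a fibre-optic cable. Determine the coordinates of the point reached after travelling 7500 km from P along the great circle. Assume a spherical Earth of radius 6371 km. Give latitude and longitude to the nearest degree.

≈ lat -39°, lon 40°

Write both endpoints as unit vectors p₁, p₂ with components (cos φ cos λ, cos φ sin λ, sin φ).
The central angle between the endpoints is δ = arccos(p₁·p₂) ≈ 1.932 rad (110.7°). The total great-circle distance is δ·R ≈ 1.932 × 6371 ≈ 12310 km, so the target fraction is f = 7500/12310 ≈ 0.609.
Interpolate at f ≈ 0.609 with slerp weights a = sin((1−f)δ)/sin δ ≈ 0.733, b = sin(fδ)/sin δ ≈ 0.987.
p = a·p₁ + b·p₂ ≈ (0.588, 0.501, -0.634); φ = arcsin(p_z) ≈ -39.38°, λ = atan2(p_y, p_x) ≈ 40.42°.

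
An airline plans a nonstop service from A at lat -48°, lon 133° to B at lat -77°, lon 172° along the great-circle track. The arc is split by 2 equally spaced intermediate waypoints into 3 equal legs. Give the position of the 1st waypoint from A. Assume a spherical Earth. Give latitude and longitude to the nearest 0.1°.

≈ lat -58.4°, lon 138.4°

Convert each endpoint to a unit vector on the sphere (x = cos φ cos λ, y = cos φ sin λ, z = sin φ).
The central angle between the endpoints is δ = arccos(p₁·p₂) ≈ 0.572 rad (32.7°).
Interpolate at f = 1/3 with slerp weights a = sin((1−f)δ)/sin δ ≈ 0.687, b = sin(fδ)/sin δ ≈ 0.350.
p = a·p₁ + b·p₂ ≈ (-0.392, 0.347, -0.852); φ = arcsin(p_z) ≈ -58.43°, λ = atan2(p_y, p_x) ≈ 138.43°.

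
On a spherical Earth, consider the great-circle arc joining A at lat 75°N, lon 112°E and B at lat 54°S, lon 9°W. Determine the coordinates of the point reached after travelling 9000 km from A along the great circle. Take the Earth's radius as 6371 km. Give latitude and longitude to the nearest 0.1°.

≈ lat 11.2°N, lon 15.3°E

The haversine formula gives a central angle δ ≈ 2.606 rad (149.3°) between the endpoints. The total great-circle distance is δ·R ≈ 2.606 × 6371 ≈ 16601 km, so the target fraction is f = 9000/16601 ≈ 0.542.
Interpolate at f ≈ 0.542 with slerp weights a = sin((1−f)δ)/sin δ ≈ 1.820, b = sin(fδ)/sin δ ≈ 1.934.
p = a·p₁ + b·p₂ ≈ (0.946, 0.259, 0.194); φ = arcsin(p_z) ≈ 11.17°, λ = atan2(p_y, p_x) ≈ 15.31°.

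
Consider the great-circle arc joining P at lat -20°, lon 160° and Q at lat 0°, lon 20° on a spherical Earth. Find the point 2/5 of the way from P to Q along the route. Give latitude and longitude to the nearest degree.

From cos δ = sin φ₁ sin φ₂ + cos φ₁ cos φ₂ cos Δλ, the central angle is δ ≈ 2.374 rad (136.0°).
Interpolate at f = 2/5 with slerp weights a = sin((1−f)δ)/sin δ ≈ 1.425, b = sin(fδ)/sin δ ≈ 1.172.
p = a·p₁ + b·p₂ ≈ (-0.158, 0.859, -0.487); φ = arcsin(p_z) ≈ -29.17°, λ = atan2(p_y, p_x) ≈ 100.40°.

≈ lat -29°, lon 100°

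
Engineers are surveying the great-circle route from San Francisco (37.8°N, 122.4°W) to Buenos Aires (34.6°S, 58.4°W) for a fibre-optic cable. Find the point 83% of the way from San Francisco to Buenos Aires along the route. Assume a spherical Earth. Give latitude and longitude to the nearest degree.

≈ 23°S, 71°W

Write both endpoints as unit vectors p₁, p₂ with components (cos φ cos λ, cos φ sin λ, sin φ).
The central angle between the endpoints is δ = arccos(p₁·p₂) ≈ 1.634 rad (93.6°).
Interpolate at f = 0.83 with slerp weights a = sin((1−f)δ)/sin δ ≈ 0.275, b = sin(fδ)/sin δ ≈ 0.979.
p = a·p₁ + b·p₂ ≈ (0.306, -0.870, -0.388); φ = arcsin(p_z) ≈ -22.80°, λ = atan2(p_y, p_x) ≈ -70.62°.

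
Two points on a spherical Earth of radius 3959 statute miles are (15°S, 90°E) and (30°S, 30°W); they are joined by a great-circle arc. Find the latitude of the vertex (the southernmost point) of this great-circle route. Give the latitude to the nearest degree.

The great circle lies in the plane with unit normal n̂ = (p₁ × p₂)/|p₁ × p₂|.
Here n̂_z ≈ -0.757; the vertex latitude is φ_max = arccos|n̂_z| ≈ 40.8°.
Check via Clairaut: cos φ_max = |cos φ₁| · sin C = cos(15.0°)·sin(128.4°) ≈ 0.757, again giving ≈ 40.8°.

≈ 41°S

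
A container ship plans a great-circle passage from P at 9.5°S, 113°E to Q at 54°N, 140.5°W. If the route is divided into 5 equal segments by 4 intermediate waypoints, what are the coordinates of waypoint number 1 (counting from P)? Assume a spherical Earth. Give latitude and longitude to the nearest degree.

From cos δ = sin φ₁ sin φ₂ + cos φ₁ cos φ₂ cos Δλ, the central angle is δ ≈ 1.874 rad (107.3°).
Interpolate at f = 1/5 with slerp weights a = sin((1−f)δ)/sin δ ≈ 1.045, b = sin(fδ)/sin δ ≈ 0.383.
p = a·p₁ + b·p₂ ≈ (-0.577, 0.805, 0.138); φ = arcsin(p_z) ≈ 7.92°, λ = atan2(p_y, p_x) ≈ 125.60°.

≈ 8°N, 126°E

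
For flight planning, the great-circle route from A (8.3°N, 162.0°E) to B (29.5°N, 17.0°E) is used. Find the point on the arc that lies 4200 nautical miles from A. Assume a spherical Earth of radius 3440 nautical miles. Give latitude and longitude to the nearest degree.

From cos δ = sin φ₁ sin φ₂ + cos φ₁ cos φ₂ cos Δλ, the central angle is δ ≈ 2.258 rad (129.4°). The total great-circle distance is δ·R ≈ 2.258 × 3440 ≈ 7768 nmi, so the target fraction is f = 4200/7768 ≈ 0.541.
Interpolate at f ≈ 0.541 with slerp weights a = sin((1−f)δ)/sin δ ≈ 1.114, b = sin(fδ)/sin δ ≈ 1.215.
p = a·p₁ + b·p₂ ≈ (-0.037, 0.650, 0.759); φ = arcsin(p_z) ≈ 49.39°, λ = atan2(p_y, p_x) ≈ 93.23°.

≈ (49°N, 93°E)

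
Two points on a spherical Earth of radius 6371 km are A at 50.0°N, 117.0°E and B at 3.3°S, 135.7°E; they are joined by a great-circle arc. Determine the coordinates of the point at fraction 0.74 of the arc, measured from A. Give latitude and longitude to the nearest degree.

≈ 11°N, 132°E

Write both endpoints as unit vectors p₁, p₂ with components (cos φ cos λ, cos φ sin λ, sin φ).
The central angle between the endpoints is δ = arccos(p₁·p₂) ≈ 0.972 rad (55.7°).
Interpolate at f = 0.74 with slerp weights a = sin((1−f)δ)/sin δ ≈ 0.303, b = sin(fδ)/sin δ ≈ 0.798.
p = a·p₁ + b·p₂ ≈ (-0.658, 0.729, 0.186); φ = arcsin(p_z) ≈ 10.72°, λ = atan2(p_y, p_x) ≈ 132.06°.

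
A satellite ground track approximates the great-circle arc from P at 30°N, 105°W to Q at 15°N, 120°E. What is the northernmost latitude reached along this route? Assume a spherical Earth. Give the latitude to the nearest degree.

≈ 48°N

The great circle lies in the plane with unit normal n̂ = (p₁ × p₂)/|p₁ × p₂|.
Here n̂_z ≈ -0.667; the vertex latitude is φ_max = arccos|n̂_z| ≈ 48.2°.
Check via Clairaut: cos φ_max = |cos φ₁| · sin C = cos(30.0°)·sin(50.4°) ≈ 0.667, again giving ≈ 48.2°.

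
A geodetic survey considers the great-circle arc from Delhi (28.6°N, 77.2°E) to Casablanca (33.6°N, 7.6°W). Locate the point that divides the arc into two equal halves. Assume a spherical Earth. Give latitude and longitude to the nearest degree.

≈ 39°N, 36°E

Convert each endpoint to a unit vector on the sphere (x = cos φ cos λ, y = cos φ sin λ, z = sin φ).
The central angle between the endpoints is δ = arccos(p₁·p₂) ≈ 1.233 rad (70.7°).
Interpolate at f = 1/2 with slerp weights a = sin((1−f)δ)/sin δ ≈ 0.613, b = sin(fδ)/sin δ ≈ 0.613.
p = a·p₁ + b·p₂ ≈ (0.625, 0.457, 0.633); φ = arcsin(p_z) ≈ 39.24°, λ = atan2(p_y, p_x) ≈ 36.18°.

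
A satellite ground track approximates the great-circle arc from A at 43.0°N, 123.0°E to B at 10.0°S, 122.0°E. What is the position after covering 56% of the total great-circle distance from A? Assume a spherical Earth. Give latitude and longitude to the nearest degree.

Write both endpoints as unit vectors p₁, p₂ with components (cos φ cos λ, cos φ sin λ, sin φ).
The central angle between the endpoints is δ = arccos(p₁·p₂) ≈ 0.925 rad (53.0°).
Interpolate at f = 0.56 with slerp weights a = sin((1−f)δ)/sin δ ≈ 0.496, b = sin(fδ)/sin δ ≈ 0.620.
p = a·p₁ + b·p₂ ≈ (-0.521, 0.822, 0.230); φ = arcsin(p_z) ≈ 13.32°, λ = atan2(p_y, p_x) ≈ 122.37°.

≈ 13°N, 122°E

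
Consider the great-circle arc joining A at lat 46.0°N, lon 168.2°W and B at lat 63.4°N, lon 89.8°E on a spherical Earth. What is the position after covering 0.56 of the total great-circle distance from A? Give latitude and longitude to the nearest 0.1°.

≈ lat 66.6°N, lon 148.4°E

The haversine formula gives a central angle δ ≈ 0.954 rad (54.7°) between the endpoints.
Interpolate at f = 0.56 with slerp weights a = sin((1−f)δ)/sin δ ≈ 0.500, b = sin(fδ)/sin δ ≈ 0.624.
p = a·p₁ + b·p₂ ≈ (-0.339, 0.209, 0.917); φ = arcsin(p_z) ≈ 66.56°, λ = atan2(p_y, p_x) ≈ 148.38°.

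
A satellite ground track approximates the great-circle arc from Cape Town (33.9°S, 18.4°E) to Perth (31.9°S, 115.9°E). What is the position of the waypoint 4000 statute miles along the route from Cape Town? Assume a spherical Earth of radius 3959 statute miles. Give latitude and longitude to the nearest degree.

Write both endpoints as unit vectors p₁, p₂ with components (cos φ cos λ, cos φ sin λ, sin φ).
The central angle between the endpoints is δ = arccos(p₁·p₂) ≈ 1.367 rad (78.3°). The total great-circle distance is δ·R ≈ 1.367 × 3959 ≈ 5410 mi, so the target fraction is f = 4000/5410 ≈ 0.739.
Interpolate at f ≈ 0.739 with slerp weights a = sin((1−f)δ)/sin δ ≈ 0.356, b = sin(fδ)/sin δ ≈ 0.865.
p = a·p₁ + b·p₂ ≈ (-0.040, 0.754, -0.656); φ = arcsin(p_z) ≈ -40.98°, λ = atan2(p_y, p_x) ≈ 93.06°.

≈ 41°S, 93°E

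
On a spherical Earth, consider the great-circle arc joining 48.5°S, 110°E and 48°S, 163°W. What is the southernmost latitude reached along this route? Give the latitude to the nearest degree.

≈ 57°S

The great circle lies in the plane with unit normal n̂ = (p₁ × p₂)/|p₁ × p₂|.
Here n̂_z ≈ +0.543; the vertex latitude is φ_max = arccos|n̂_z| ≈ 57.1°.
Check via Clairaut: cos φ_max = |cos φ₁| · sin C = cos(48.5°)·sin(124.9°) ≈ 0.543, again giving ≈ 57.1°.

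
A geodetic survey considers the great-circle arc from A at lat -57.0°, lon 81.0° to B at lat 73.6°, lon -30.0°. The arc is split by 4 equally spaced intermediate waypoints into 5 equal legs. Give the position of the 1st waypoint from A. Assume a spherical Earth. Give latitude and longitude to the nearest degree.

≈ lat -30°, lon 64°

Write both endpoints as unit vectors p₁, p₂ with components (cos φ cos λ, cos φ sin λ, sin φ).
The central angle between the endpoints is δ = arccos(p₁·p₂) ≈ 2.605 rad (149.3°).
Interpolate at f = 1/5 with slerp weights a = sin((1−f)δ)/sin δ ≈ 1.705, b = sin(fδ)/sin δ ≈ 0.974.
p = a·p₁ + b·p₂ ≈ (0.384, 0.780, -0.495); φ = arcsin(p_z) ≈ -29.68°, λ = atan2(p_y, p_x) ≈ 63.80°.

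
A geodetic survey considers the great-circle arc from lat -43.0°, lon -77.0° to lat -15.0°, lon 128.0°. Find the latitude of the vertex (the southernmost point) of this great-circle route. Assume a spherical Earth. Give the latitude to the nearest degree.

≈ -70°

The great circle lies in the plane with unit normal n̂ = (p₁ × p₂)/|p₁ × p₂|.
Here n̂_z ≈ -0.337; the vertex latitude is φ_max = arccos|n̂_z| ≈ 70.3°.
Check via Clairaut: cos φ_max = |cos φ₁| · sin C = cos(43.0°)·sin(152.6°) ≈ 0.337, again giving ≈ 70.3°.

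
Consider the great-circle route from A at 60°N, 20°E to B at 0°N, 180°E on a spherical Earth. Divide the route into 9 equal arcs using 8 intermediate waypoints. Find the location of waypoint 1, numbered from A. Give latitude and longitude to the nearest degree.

Convert each endpoint to a unit vector on the sphere (x = cos φ cos λ, y = cos φ sin λ, z = sin φ).
The central angle between the endpoints is δ = arccos(p₁·p₂) ≈ 2.060 rad (118.0°).
Interpolate at f = 1/9 with slerp weights a = sin((1−f)δ)/sin δ ≈ 1.095, b = sin(fδ)/sin δ ≈ 0.257.
p = a·p₁ + b·p₂ ≈ (0.257, 0.187, 0.948); φ = arcsin(p_z) ≈ 71.45°, λ = atan2(p_y, p_x) ≈ 36.04°.

≈ 71°N, 36°E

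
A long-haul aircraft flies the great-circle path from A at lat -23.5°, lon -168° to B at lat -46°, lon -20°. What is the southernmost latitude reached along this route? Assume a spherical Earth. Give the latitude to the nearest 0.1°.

The great circle lies in the plane with unit normal n̂ = (p₁ × p₂)/|p₁ × p₂|.
Here n̂_z ≈ +0.349; the vertex latitude is φ_max = arccos|n̂_z| ≈ 69.6°.
Check via Clairaut: cos φ_max = |cos φ₁| · sin C = cos(23.5°)·sin(157.6°) ≈ 0.349, again giving ≈ 69.6°.

≈ -69.6°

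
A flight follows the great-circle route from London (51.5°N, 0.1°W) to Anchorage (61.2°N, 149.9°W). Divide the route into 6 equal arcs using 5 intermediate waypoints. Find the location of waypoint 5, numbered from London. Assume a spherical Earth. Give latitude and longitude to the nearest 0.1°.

≈ 71.0°N, 138.4°W

Convert each endpoint to a unit vector on the sphere (x = cos φ cos λ, y = cos φ sin λ, z = sin φ).
The central angle between the endpoints is δ = arccos(p₁·p₂) ≈ 1.130 rad (64.7°).
Interpolate at f = 5/6 with slerp weights a = sin((1−f)δ)/sin δ ≈ 0.207, b = sin(fδ)/sin δ ≈ 0.894.
p = a·p₁ + b·p₂ ≈ (-0.244, -0.216, 0.945); φ = arcsin(p_z) ≈ 70.98°, λ = atan2(p_y, p_x) ≈ -138.42°.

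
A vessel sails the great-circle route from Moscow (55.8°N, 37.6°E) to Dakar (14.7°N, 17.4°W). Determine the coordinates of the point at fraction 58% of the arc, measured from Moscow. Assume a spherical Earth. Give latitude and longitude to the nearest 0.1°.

Write both endpoints as unit vectors p₁, p₂ with components (cos φ cos λ, cos φ sin λ, sin φ).
The central angle between the endpoints is δ = arccos(p₁·p₂) ≈ 1.022 rad (58.6°).
Interpolate at f = 0.58 with slerp weights a = sin((1−f)δ)/sin δ ≈ 0.488, b = sin(fδ)/sin δ ≈ 0.655.
p = a·p₁ + b·p₂ ≈ (0.822, -0.022, 0.570); φ = arcsin(p_z) ≈ 34.72°, λ = atan2(p_y, p_x) ≈ -1.54°.

≈ 34.7°N, 1.5°W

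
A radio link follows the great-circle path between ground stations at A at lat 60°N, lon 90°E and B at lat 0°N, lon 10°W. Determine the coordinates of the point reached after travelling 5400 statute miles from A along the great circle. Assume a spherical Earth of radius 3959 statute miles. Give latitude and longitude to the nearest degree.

From cos δ = sin φ₁ sin φ₂ + cos φ₁ cos φ₂ cos Δλ, the central angle is δ ≈ 1.658 rad (95.0°). The total great-circle distance is δ·R ≈ 1.658 × 3959 ≈ 6563 mi, so the target fraction is f = 5400/6563 ≈ 0.823.
Interpolate at f ≈ 0.823 with slerp weights a = sin((1−f)δ)/sin δ ≈ 0.291, b = sin(fδ)/sin δ ≈ 0.982.
p = a·p₁ + b·p₂ ≈ (0.967, -0.025, 0.252); φ = arcsin(p_z) ≈ 14.58°, λ = atan2(p_y, p_x) ≈ -1.50°.

≈ lat 15°N, lon 1°W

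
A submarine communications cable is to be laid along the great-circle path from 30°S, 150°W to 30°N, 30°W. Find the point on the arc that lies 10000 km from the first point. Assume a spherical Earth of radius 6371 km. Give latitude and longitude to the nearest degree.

The haversine formula gives a central angle δ ≈ 2.246 rad (128.7°) between the endpoints. The total great-circle distance is δ·R ≈ 2.246 × 6371 ≈ 14309 km, so the target fraction is f = 10000/14309 ≈ 0.699.
Interpolate at f ≈ 0.699 with slerp weights a = sin((1−f)δ)/sin δ ≈ 0.802, b = sin(fδ)/sin δ ≈ 1.281.
p = a·p₁ + b·p₂ ≈ (0.359, -0.902, 0.240); φ = arcsin(p_z) ≈ 13.86°, λ = atan2(p_y, p_x) ≈ -68.27°.

≈ 14°N, 68°W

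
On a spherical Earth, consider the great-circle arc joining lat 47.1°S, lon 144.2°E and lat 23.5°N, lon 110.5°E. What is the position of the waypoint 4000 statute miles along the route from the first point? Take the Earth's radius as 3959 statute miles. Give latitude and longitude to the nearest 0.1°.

Convert each endpoint to a unit vector on the sphere (x = cos φ cos λ, y = cos φ sin λ, z = sin φ).
The central angle between the endpoints is δ = arccos(p₁·p₂) ≈ 1.342 rad (76.9°). The total great-circle distance is δ·R ≈ 1.342 × 3959 ≈ 5311 mi, so the target fraction is f = 4000/5311 ≈ 0.753.
Interpolate at f ≈ 0.753 with slerp weights a = sin((1−f)δ)/sin δ ≈ 0.334, b = sin(fδ)/sin δ ≈ 0.870.
p = a·p₁ + b·p₂ ≈ (-0.464, 0.880, 0.102); φ = arcsin(p_z) ≈ 5.87°, λ = atan2(p_y, p_x) ≈ 117.78°.

≈ lat 5.9°N, lon 117.8°E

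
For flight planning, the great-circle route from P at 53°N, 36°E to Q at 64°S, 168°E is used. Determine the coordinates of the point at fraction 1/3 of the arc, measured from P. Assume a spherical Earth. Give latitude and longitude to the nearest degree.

Convert each endpoint to a unit vector on the sphere (x = cos φ cos λ, y = cos φ sin λ, z = sin φ).
The central angle between the endpoints is δ = arccos(p₁·p₂) ≈ 2.678 rad (153.4°).
Interpolate at f = 1/3 with slerp weights a = sin((1−f)δ)/sin δ ≈ 2.184, b = sin(fδ)/sin δ ≈ 1.741.
p = a·p₁ + b·p₂ ≈ (0.317, 0.931, 0.180); φ = arcsin(p_z) ≈ 10.36°, λ = atan2(p_y, p_x) ≈ 71.20°.

≈ 10°N, 71°E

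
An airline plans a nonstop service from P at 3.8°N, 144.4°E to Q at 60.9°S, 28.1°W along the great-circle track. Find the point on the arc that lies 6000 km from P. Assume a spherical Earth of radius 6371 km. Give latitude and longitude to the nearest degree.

Write both endpoints as unit vectors p₁, p₂ with components (cos φ cos λ, cos φ sin λ, sin φ).
The central angle between the endpoints is δ = arccos(p₁·p₂) ≈ 2.140 rad (122.6°). The total great-circle distance is δ·R ≈ 2.140 × 6371 ≈ 13634 km, so the target fraction is f = 6000/13634 ≈ 0.440.
Interpolate at f ≈ 0.440 with slerp weights a = sin((1−f)δ)/sin δ ≈ 1.106, b = sin(fδ)/sin δ ≈ 0.960.
p = a·p₁ + b·p₂ ≈ (-0.485, 0.422, -0.766); φ = arcsin(p_z) ≈ -49.95°, λ = atan2(p_y, p_x) ≈ 138.96°.

≈ 50°S, 139°E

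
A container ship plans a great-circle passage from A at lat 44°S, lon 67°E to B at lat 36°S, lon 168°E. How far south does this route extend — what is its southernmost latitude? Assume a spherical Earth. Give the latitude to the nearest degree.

≈ 53°S

The great circle lies in the plane with unit normal n̂ = (p₁ × p₂)/|p₁ × p₂|.
Here n̂_z ≈ +0.598; the vertex latitude is φ_max = arccos|n̂_z| ≈ 53.3°.
Check via Clairaut: cos φ_max = |cos φ₁| · sin C = cos(44.0°)·sin(123.7°) ≈ 0.598, again giving ≈ 53.3°.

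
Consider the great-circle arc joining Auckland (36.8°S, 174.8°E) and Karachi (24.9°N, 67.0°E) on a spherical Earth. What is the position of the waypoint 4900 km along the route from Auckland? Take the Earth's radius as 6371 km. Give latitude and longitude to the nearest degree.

≈ 19°S, 129°E

The haversine formula gives a central angle δ ≈ 2.065 rad (118.3°) between the endpoints. The total great-circle distance is δ·R ≈ 2.065 × 6371 ≈ 13155 km, so the target fraction is f = 4900/13155 ≈ 0.372.
Interpolate at f ≈ 0.372 with slerp weights a = sin((1−f)δ)/sin δ ≈ 1.093, b = sin(fδ)/sin δ ≈ 0.790.
p = a·p₁ + b·p₂ ≈ (-0.592, 0.739, -0.322); φ = arcsin(p_z) ≈ -18.80°, λ = atan2(p_y, p_x) ≈ 128.69°.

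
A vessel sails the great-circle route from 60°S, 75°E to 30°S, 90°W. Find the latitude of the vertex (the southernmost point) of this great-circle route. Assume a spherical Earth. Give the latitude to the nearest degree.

The great circle lies in the plane with unit normal n̂ = (p₁ × p₂)/|p₁ × p₂|.
Here n̂_z ≈ -0.112; the vertex latitude is φ_max = arccos|n̂_z| ≈ 83.6°.

≈ 84°S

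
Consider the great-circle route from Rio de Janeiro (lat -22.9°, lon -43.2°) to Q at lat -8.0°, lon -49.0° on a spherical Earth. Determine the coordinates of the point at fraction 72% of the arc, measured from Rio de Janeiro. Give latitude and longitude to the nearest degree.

≈ lat -12°, lon -47°

Convert each endpoint to a unit vector on the sphere (x = cos φ cos λ, y = cos φ sin λ, z = sin φ).
The central angle between the endpoints is δ = arccos(p₁·p₂) ≈ 0.278 rad (15.9°).
Interpolate at f = 0.72 with slerp weights a = sin((1−f)δ)/sin δ ≈ 0.283, b = sin(fδ)/sin δ ≈ 0.724.
p = a·p₁ + b·p₂ ≈ (0.661, -0.720, -0.211); φ = arcsin(p_z) ≈ -12.19°, λ = atan2(p_y, p_x) ≈ -47.45°.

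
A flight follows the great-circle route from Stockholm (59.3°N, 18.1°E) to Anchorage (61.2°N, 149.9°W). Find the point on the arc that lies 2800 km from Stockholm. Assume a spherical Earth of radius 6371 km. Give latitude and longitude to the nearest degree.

Write both endpoints as unit vectors p₁, p₂ with components (cos φ cos λ, cos φ sin λ, sin φ).
The central angle between the endpoints is δ = arccos(p₁·p₂) ≈ 1.032 rad (59.1°). The total great-circle distance is δ·R ≈ 1.032 × 6371 ≈ 6576 km, so the target fraction is f = 2800/6576 ≈ 0.426.
Interpolate at f ≈ 0.426 with slerp weights a = sin((1−f)δ)/sin δ ≈ 0.651, b = sin(fδ)/sin δ ≈ 0.496.
p = a·p₁ + b·p₂ ≈ (0.109, -0.017, 0.994); φ = arcsin(p_z) ≈ 83.66°, λ = atan2(p_y, p_x) ≈ -8.61°.

≈ 84°N, 9°W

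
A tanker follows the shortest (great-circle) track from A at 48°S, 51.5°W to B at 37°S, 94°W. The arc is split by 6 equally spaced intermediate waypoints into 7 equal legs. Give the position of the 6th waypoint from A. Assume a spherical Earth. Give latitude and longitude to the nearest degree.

Write both endpoints as unit vectors p₁, p₂ with components (cos φ cos λ, cos φ sin λ, sin φ).
The central angle between the endpoints is δ = arccos(p₁·p₂) ≈ 0.571 rad (32.7°).
Interpolate at f = 6/7 with slerp weights a = sin((1−f)δ)/sin δ ≈ 0.151, b = sin(fδ)/sin δ ≈ 0.870.
p = a·p₁ + b·p₂ ≈ (0.014, -0.772, -0.636); φ = arcsin(p_z) ≈ -39.46°, λ = atan2(p_y, p_x) ≈ -88.94°.

≈ 39°S, 89°W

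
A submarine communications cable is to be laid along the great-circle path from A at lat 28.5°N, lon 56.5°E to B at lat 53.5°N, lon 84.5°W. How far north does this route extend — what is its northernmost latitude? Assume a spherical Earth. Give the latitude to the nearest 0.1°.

The great circle lies in the plane with unit normal n̂ = (p₁ × p₂)/|p₁ × p₂|.
Here n̂_z ≈ -0.329; the vertex latitude is φ_max = arccos|n̂_z| ≈ 70.8°.
Check via Clairaut: cos φ_max = |cos φ₁| · sin C = cos(28.5°)·sin(22.0°) ≈ 0.329, again giving ≈ 70.8°.

≈ 70.8°N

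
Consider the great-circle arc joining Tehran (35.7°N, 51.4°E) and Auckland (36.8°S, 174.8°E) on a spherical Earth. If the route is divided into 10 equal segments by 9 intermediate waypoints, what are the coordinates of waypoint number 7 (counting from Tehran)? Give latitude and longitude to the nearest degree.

From cos δ = sin φ₁ sin φ₂ + cos φ₁ cos φ₂ cos Δλ, the central angle is δ ≈ 2.357 rad (135.0°).
Interpolate at f = 7/10 with slerp weights a = sin((1−f)δ)/sin δ ≈ 0.919, b = sin(fδ)/sin δ ≈ 1.411.
p = a·p₁ + b·p₂ ≈ (-0.659, 0.686, -0.309); φ = arcsin(p_z) ≈ -17.98°, λ = atan2(p_y, p_x) ≈ 133.87°.

≈ 18°S, 134°E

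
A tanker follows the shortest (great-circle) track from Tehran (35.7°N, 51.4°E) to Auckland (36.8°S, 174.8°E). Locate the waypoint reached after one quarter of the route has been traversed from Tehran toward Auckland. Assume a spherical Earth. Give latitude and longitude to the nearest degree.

Convert each endpoint to a unit vector on the sphere (x = cos φ cos λ, y = cos φ sin λ, z = sin φ).
The central angle between the endpoints is δ = arccos(p₁·p₂) ≈ 2.357 rad (135.0°).
Interpolate at f = 1/4 with slerp weights a = sin((1−f)δ)/sin δ ≈ 1.388, b = sin(fδ)/sin δ ≈ 0.786.
p = a·p₁ + b·p₂ ≈ (0.076, 0.938, 0.339); φ = arcsin(p_z) ≈ 19.80°, λ = atan2(p_y, p_x) ≈ 85.36°.

≈ 20°N, 85°E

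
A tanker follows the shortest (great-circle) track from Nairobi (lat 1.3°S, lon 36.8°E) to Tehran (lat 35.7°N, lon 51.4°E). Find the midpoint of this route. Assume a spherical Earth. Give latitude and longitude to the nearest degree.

The haversine formula gives a central angle δ ≈ 0.688 rad (39.4°) between the endpoints.
Interpolate at f = 1/2 with slerp weights a = sin((1−f)δ)/sin δ ≈ 0.531, b = sin(fδ)/sin δ ≈ 0.531.
p = a·p₁ + b·p₂ ≈ (0.694, 0.655, 0.298); φ = arcsin(p_z) ≈ 17.33°, λ = atan2(p_y, p_x) ≈ 43.34°.

≈ lat 17°N, lon 43°E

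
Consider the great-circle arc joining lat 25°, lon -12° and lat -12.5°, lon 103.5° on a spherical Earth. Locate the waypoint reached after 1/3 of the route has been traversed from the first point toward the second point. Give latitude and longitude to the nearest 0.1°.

Convert each endpoint to a unit vector on the sphere (x = cos φ cos λ, y = cos φ sin λ, z = sin φ).
The central angle between the endpoints is δ = arccos(p₁·p₂) ≈ 2.063 rad (118.2°).
Interpolate at f = 1/3 with slerp weights a = sin((1−f)δ)/sin δ ≈ 1.113, b = sin(fδ)/sin δ ≈ 0.720.
p = a·p₁ + b·p₂ ≈ (0.823, 0.474, 0.314); φ = arcsin(p_z) ≈ 18.33°, λ = atan2(p_y, p_x) ≈ 29.95°.

≈ lat 18.3°, lon 29.9°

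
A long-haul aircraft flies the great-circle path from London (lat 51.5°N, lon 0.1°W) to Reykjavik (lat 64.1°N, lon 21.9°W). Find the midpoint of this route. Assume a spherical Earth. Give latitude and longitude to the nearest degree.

Write both endpoints as unit vectors p₁, p₂ with components (cos φ cos λ, cos φ sin λ, sin φ).
The central angle between the endpoints is δ = arccos(p₁·p₂) ≈ 0.296 rad (17.0°).
Interpolate at f = 1/2 with slerp weights a = sin((1−f)δ)/sin δ ≈ 0.506, b = sin(fδ)/sin δ ≈ 0.506.
p = a·p₁ + b·p₂ ≈ (0.520, -0.083, 0.850); φ = arcsin(p_z) ≈ 58.25°, λ = atan2(p_y, p_x) ≈ -9.07°.

≈ lat 58°N, lon 9°W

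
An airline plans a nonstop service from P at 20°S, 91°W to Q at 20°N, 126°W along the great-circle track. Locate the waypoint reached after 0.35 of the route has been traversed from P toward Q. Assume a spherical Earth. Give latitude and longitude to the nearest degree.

From cos δ = sin φ₁ sin φ₂ + cos φ₁ cos φ₂ cos Δλ, the central angle is δ ≈ 0.919 rad (52.7°).
Interpolate at f = 0.35 with slerp weights a = sin((1−f)δ)/sin δ ≈ 0.708, b = sin(fδ)/sin δ ≈ 0.398.
p = a·p₁ + b·p₂ ≈ (-0.231, -0.967, -0.106); φ = arcsin(p_z) ≈ -6.08°, λ = atan2(p_y, p_x) ≈ -103.45°.

≈ 6°S, 103°W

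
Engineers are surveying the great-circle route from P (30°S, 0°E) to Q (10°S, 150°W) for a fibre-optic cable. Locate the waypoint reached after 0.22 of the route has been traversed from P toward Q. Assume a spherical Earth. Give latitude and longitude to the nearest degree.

≈ (49°S, 28°W)

Write both endpoints as unit vectors p₁, p₂ with components (cos φ cos λ, cos φ sin λ, sin φ).
The central angle between the endpoints is δ = arccos(p₁·p₂) ≈ 2.281 rad (130.7°).
Interpolate at f = 0.22 with slerp weights a = sin((1−f)δ)/sin δ ≈ 1.290, b = sin(fδ)/sin δ ≈ 0.634.
p = a·p₁ + b·p₂ ≈ (0.576, -0.312, -0.755); φ = arcsin(p_z) ≈ -49.04°, λ = atan2(p_y, p_x) ≈ -28.45°.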